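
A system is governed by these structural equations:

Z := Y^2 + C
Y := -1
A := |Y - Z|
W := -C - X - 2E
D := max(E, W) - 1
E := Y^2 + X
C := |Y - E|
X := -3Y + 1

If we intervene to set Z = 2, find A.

Intervening sets Z = 2 and removes its equation (Z := Y^2 + C).
A = |Y - Z|  [with Y=-1, Z=2]  = 3

3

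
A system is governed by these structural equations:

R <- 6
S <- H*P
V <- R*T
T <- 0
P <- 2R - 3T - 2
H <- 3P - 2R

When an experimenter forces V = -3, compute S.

180

The intervention breaks the incoming arrows to V: V <- R*T no longer applies, and V = -3.
No directed path runs from V to S, so S keeps its natural value.
P = 2R - 3T - 2  [with R=6, T=0]  = 10
H = 3P - 2R  [with P=10, R=6]  = 18
S = H*P  [with H=18, P=10]  = 180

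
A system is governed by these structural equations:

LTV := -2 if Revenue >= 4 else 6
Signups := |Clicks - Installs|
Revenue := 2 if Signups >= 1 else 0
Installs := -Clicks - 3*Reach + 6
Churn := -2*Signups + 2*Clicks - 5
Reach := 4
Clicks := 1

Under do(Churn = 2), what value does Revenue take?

The intervention breaks the incoming arrows to Churn: Churn := -2*Signups + 2*Clicks - 5 no longer applies, and Churn = 2.
Since Revenue is not a descendant of the intervened variable, it is unaffected.
Installs = -Clicks - 3*Reach + 6  [with Clicks=1, Reach=4]  = -7
Signups = |Clicks - Installs|  [with Clicks=1, Installs=-7]  = 8
Revenue = 2 if Signups >= 1 else 0  [with Signups=8]  = 2

2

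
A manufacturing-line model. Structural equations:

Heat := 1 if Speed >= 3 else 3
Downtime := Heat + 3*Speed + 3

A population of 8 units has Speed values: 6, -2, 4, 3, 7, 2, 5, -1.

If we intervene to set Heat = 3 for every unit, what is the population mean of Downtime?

The intervention sets Heat=3 in all 8 units regardless of Speed. Recomputing Downtime per unit gives 24, 0, 18, 15, 27, 12, 21, 3; average 15.

15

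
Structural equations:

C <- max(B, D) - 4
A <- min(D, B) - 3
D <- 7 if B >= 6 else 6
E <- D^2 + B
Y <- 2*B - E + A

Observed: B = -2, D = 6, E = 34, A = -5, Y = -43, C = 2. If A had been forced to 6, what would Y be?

-32

Intervening sets A = 6 and removes its equation (A <- min(D, B) - 3).
D = 7 if B >= 6 else 6  [with B=-2]  = 6
E = D^2 + B  [with D=6, B=-2]  = 34
Y = 2*B - E + A  [with B=-2, E=34, A=6]  = -32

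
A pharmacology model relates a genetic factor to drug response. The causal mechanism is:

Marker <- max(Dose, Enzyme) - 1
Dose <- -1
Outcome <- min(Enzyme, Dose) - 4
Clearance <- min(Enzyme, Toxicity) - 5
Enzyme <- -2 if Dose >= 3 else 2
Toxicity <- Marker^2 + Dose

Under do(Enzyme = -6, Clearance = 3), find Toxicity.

The joint intervention fixes Enzyme = -6, Clearance = 3, removing each variable's own equation.
Marker = max(Dose, Enzyme) - 1  [with Dose=-1, Enzyme=-6]  = -2
Toxicity = Marker^2 + Dose  [with Marker=-2, Dose=-1]  = 3

3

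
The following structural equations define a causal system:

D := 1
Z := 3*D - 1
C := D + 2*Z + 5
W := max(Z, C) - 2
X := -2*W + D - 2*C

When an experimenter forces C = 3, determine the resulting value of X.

-7

do(C=3) replaces the equation C := D + 2*Z + 5 with the constant C = 3.
Z = 3*D - 1  [with D=1]  = 2
W = max(Z, C) - 2  [with Z=2, C=3]  = 1
X = -2*W + D - 2*C  [with W=1, D=1, C=3]  = -7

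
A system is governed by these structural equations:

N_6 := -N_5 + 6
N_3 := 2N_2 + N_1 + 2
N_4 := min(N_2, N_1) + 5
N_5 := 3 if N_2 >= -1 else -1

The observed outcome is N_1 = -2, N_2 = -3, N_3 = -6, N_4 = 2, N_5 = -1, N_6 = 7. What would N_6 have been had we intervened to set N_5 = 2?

The intervention breaks the incoming arrows to N_5: N_5 := 3 if N_2 >= -1 else -1 no longer applies, and N_5 = 2.
N_6 = -N_5 + 6  [with N_5=2]  = 4

4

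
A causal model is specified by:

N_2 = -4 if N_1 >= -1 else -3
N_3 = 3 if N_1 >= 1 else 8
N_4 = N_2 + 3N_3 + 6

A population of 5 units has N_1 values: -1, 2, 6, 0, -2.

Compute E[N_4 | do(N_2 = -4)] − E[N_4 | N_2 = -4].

1.5

Under do(N_2=-4), N_2's equation is replaced by N_2=-4 for every unit. Per-unit N_4: 26, 11, 11, 26, 26. Mean = 20.
E[N_4|N_2=-4] averages over only the 4 units with N_2=-4 (N_1 = -1, 2, 6, 0): N_4 = 26, 11, 11, 26, mean 18.5.
Difference = 20 − 18.5 = 1.5.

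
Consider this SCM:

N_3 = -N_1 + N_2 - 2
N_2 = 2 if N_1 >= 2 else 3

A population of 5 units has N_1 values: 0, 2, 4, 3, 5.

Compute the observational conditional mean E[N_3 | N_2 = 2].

Observing N_2=2 restricts to units where N_2's equation naturally yields 2: N_1 ∈ {2, 4, 3, 5}. In that subpopulation N_3 = -2, -4, -3, -5, mean -3.5.

-3.5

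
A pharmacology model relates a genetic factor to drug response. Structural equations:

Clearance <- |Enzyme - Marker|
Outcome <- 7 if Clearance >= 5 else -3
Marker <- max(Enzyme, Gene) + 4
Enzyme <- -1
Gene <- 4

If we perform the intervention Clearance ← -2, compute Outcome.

Intervening sets Clearance = -2 and removes its equation (Clearance <- |Enzyme - Marker|).
Outcome = 7 if Clearance >= 5 else -3  [with Clearance=-2]  = -3

-3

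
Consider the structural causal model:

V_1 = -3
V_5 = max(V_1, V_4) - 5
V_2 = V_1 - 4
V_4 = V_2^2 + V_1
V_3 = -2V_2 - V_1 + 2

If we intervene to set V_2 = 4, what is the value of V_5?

8

do(V_2=4) replaces the equation V_2 = V_1 - 4 with the constant V_2 = 4.
V_4 = V_2^2 + V_1  [with V_2=4, V_1=-3]  = 13
V_5 = max(V_1, V_4) - 5  [with V_1=-3, V_4=13]  = 8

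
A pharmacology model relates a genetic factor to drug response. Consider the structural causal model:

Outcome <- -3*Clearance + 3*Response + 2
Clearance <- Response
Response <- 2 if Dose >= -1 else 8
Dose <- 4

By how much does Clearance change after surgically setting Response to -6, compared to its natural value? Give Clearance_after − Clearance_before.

-8

The intervention breaks the incoming arrows to Response: Response <- 2 if Dose >= -1 else 8 no longer applies, and Response = -6.
Clearance = Response  [with Response=-6]  = -6
Without intervention: Response = 2 if Dose >= -1 else 8  [with Dose=4]  = 2; Clearance = Response  [with Response=2]  = 2.
Change = -6 − 2 = -8.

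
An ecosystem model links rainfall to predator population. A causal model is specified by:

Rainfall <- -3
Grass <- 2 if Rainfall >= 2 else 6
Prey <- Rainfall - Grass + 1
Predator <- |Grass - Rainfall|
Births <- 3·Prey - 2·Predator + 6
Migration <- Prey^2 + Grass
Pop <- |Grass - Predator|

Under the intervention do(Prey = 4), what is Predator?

9

The intervention breaks the incoming arrows to Prey: Prey <- Rainfall - Grass + 1 no longer applies, and Prey = 4.
Predator is not downstream of the intervention, so its value is determined by the original equations.
Grass = 2 if Rainfall >= 2 else 6  [with Rainfall=-3]  = 6
Predator = |Grass - Rainfall|  [with Grass=6, Rainfall=-3]  = 9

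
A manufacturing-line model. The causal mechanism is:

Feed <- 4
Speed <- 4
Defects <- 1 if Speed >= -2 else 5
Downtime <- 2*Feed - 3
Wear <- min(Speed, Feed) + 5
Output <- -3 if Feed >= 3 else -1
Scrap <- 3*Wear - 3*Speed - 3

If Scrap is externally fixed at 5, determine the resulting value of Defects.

1

The intervention breaks the incoming arrows to Scrap: Scrap <- 3*Wear - 3*Speed - 3 no longer applies, and Scrap = 5.
Since Defects is not a descendant of the intervened variable, it is unaffected.
Defects = 1 if Speed >= -2 else 5  [with Speed=4]  = 1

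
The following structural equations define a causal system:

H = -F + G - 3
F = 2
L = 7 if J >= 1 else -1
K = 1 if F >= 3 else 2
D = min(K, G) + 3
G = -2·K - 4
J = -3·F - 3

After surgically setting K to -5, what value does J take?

-9

Under do(K=-5), the mechanism K = 1 if F >= 3 else 2 is discarded; K is fixed at -5.
Since J is not a descendant of the intervened variable, it is unaffected.
J = -3·F - 3  [with F=2]  = -9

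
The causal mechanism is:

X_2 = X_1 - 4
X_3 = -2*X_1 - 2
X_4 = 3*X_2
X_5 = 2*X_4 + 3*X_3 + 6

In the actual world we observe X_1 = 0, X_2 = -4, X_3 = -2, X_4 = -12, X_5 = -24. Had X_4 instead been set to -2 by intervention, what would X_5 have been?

-4

Intervening sets X_4 = -2 and removes its equation (X_4 = 3*X_2).
X_3 = -2*X_1 - 2  [with X_1=0]  = -2
X_5 = 2*X_4 + 3*X_3 + 6  [with X_4=-2, X_3=-2]  = -4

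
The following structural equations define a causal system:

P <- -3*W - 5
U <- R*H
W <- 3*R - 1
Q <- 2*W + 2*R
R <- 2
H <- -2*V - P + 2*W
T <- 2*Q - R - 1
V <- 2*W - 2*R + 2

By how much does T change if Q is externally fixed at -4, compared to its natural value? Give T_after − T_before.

-36

The intervention breaks the incoming arrows to Q: Q <- 2*W + 2*R no longer applies, and Q = -4.
T = 2*Q - R - 1  [with Q=-4, R=2]  = -11
Without intervention: W = 3*R - 1  [with R=2]  = 5; Q = 2*W + 2*R  [with W=5, R=2]  = 14; T = 2*Q - R - 1  [with Q=14, R=2]  = 25.
Change = -11 − 25 = -36.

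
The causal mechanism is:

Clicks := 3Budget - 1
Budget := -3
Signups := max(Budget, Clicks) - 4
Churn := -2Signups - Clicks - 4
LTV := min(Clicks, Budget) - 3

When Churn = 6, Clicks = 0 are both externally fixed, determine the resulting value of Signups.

Setting Churn = 6, Clicks = 0 by intervention discards those variables' equations.
Signups = max(Budget, Clicks) - 4  [with Budget=-3, Clicks=0]  = -4

-4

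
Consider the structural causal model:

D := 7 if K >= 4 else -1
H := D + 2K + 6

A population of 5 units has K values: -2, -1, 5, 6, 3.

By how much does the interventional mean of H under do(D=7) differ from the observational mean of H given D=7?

-6.6

Under do(D=7), D's equation is replaced by D=7 for every unit. Per-unit H: 9, 11, 23, 25, 19. Mean = 17.4.
Observing D=7 restricts to units where D's equation naturally yields 7: K ∈ {5, 6}. In that subpopulation H = 23, 25, mean 24.
Difference = 17.4 − 24 = -6.6.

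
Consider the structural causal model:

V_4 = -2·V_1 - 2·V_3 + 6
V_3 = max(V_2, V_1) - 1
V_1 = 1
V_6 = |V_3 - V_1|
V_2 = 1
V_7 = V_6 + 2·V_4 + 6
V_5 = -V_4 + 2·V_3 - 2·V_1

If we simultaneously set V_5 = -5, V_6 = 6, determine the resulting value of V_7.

Under do(V_5 = -5, V_6 = 6), each intervened variable's structural equation is replaced by its fixed value.
V_3 = max(V_2, V_1) - 1  [with V_2=1, V_1=1]  = 0
V_4 = -2·V_1 - 2·V_3 + 6  [with V_1=1, V_3=0]  = 4
V_7 = V_6 + 2·V_4 + 6  [with V_6=6, V_4=4]  = 20

20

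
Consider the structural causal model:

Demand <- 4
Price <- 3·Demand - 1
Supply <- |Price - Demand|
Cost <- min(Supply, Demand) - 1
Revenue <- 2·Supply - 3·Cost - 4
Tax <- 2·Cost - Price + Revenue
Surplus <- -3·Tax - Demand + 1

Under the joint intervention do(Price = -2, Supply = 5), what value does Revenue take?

-3

Under do(Price = -2, Supply = 5), each intervened variable's structural equation is replaced by its fixed value.
Cost = min(Supply, Demand) - 1  [with Supply=5, Demand=4]  = 3
Revenue = 2·Supply - 3·Cost - 4  [with Supply=5, Cost=3]  = -3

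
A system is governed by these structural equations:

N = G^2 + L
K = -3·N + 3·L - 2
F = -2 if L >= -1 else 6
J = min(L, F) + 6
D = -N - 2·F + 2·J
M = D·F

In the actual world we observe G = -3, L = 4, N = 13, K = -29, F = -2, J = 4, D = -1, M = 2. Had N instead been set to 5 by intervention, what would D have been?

The intervention breaks the incoming arrows to N: N = G^2 + L no longer applies, and N = 5.
F = -2 if L >= -1 else 6  [with L=4]  = -2
J = min(L, F) + 6  [with L=4, F=-2]  = 4
D = -N - 2·F + 2·J  [with N=5, F=-2, J=4]  = 7

7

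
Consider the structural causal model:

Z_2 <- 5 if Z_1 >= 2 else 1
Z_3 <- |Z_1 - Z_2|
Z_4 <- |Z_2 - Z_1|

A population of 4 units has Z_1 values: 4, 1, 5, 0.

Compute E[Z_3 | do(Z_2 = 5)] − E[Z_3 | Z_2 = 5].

2

Every unit gets Z_2=5 under the intervention. Z_3 values become 1, 4, 0, 5; E[Z_3|do(Z_2=5)] = 2.5.
E[Z_3|Z_2=5] averages over only the 2 units with Z_2=5 (Z_1 = 4, 5): Z_3 = 1, 0, mean 0.5.
Difference = 2.5 − 0.5 = 2.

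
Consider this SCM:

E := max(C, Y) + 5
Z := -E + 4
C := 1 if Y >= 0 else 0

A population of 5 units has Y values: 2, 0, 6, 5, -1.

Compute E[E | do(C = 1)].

8

Under do(C=1), C's equation is replaced by C=1 for every unit. Per-unit E: 7, 6, 11, 10, 6. Mean = 8.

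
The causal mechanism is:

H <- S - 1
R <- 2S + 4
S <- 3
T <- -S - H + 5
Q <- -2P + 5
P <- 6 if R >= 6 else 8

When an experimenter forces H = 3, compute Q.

Under do(H=3), the mechanism H <- S - 1 is discarded; H is fixed at 3.
No directed path runs from H to Q, so Q keeps its natural value.
R = 2S + 4  [with S=3]  = 10
P = 6 if R >= 6 else 8  [with R=10]  = 6
Q = -2P + 5  [with P=6]  = -7

-7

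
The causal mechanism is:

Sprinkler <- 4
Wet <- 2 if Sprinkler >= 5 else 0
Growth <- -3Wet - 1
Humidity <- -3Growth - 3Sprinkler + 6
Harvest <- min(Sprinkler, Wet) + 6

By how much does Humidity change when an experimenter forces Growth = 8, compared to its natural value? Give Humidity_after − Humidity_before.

The intervention breaks the incoming arrows to Growth: Growth <- -3Wet - 1 no longer applies, and Growth = 8.
Humidity = -3Growth - 3Sprinkler + 6  [with Growth=8, Sprinkler=4]  = -30
Without intervention: Wet = 2 if Sprinkler >= 5 else 0  [with Sprinkler=4]  = 0; Growth = -3Wet - 1  [with Wet=0]  = -1; Humidity = -3Growth - 3Sprinkler + 6  [with Growth=-1, Sprinkler=4]  = -3.
Change = -30 − (-3) = -27.

-27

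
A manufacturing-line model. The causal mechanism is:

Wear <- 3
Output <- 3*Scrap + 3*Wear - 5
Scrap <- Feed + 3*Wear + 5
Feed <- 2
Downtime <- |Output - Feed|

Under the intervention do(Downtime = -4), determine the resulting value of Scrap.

16

do(Downtime=-4) replaces the equation Downtime <- |Output - Feed| with the constant Downtime = -4.
Scrap is not downstream of the intervention, so its value is determined by the original equations.
Scrap = Feed + 3*Wear + 5  [with Feed=2, Wear=3]  = 16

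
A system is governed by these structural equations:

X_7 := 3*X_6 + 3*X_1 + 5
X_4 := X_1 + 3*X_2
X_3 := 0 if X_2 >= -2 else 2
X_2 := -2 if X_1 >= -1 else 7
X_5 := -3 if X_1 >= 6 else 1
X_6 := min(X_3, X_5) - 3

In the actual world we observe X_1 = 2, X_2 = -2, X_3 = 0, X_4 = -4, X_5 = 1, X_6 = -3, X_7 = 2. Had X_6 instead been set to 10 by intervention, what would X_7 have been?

41

Intervening sets X_6 = 10 and removes its equation (X_6 := min(X_3, X_5) - 3).
X_7 = 3*X_6 + 3*X_1 + 5  [with X_6=10, X_1=2]  = 41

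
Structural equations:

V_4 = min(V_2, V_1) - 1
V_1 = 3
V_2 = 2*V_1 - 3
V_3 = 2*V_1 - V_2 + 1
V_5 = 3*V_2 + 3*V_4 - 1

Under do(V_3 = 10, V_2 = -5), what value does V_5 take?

Setting V_3 = 10, V_2 = -5 by intervention discards those variables' equations.
V_4 = min(V_2, V_1) - 1  [with V_2=-5, V_1=3]  = -6
V_5 = 3*V_2 + 3*V_4 - 1  [with V_2=-5, V_4=-6]  = -34

-34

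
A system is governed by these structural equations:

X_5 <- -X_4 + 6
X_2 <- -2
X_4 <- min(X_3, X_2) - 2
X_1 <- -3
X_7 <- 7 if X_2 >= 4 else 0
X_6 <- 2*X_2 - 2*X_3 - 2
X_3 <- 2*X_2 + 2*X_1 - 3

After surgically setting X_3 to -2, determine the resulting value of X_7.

0

The intervention breaks the incoming arrows to X_3: X_3 <- 2*X_2 + 2*X_1 - 3 no longer applies, and X_3 = -2.
X_7 is not downstream of the intervention, so its value is determined by the original equations.
X_7 = 7 if X_2 >= 4 else 0  [with X_2=-2]  = 0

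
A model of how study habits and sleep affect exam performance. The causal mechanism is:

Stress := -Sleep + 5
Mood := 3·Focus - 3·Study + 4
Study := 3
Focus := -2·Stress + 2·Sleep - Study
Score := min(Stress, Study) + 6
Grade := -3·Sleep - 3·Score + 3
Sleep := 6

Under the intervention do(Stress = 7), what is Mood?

The intervention breaks the incoming arrows to Stress: Stress := -Sleep + 5 no longer applies, and Stress = 7.
Focus = -2·Stress + 2·Sleep - Study  [with Stress=7, Sleep=6, Study=3]  = -5
Mood = 3·Focus - 3·Study + 4  [with Focus=-5, Study=3]  = -20

-20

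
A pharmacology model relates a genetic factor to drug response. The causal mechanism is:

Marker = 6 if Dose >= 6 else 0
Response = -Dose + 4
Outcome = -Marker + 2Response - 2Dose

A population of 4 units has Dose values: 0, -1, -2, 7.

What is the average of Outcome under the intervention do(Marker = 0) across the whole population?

Under do(Marker=0), Marker's equation is replaced by Marker=0 for every unit. Per-unit Outcome: 8, 12, 16, -20. Mean = 4.

4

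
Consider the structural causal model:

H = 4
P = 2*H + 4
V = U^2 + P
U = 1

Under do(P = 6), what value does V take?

7

The intervention breaks the incoming arrows to P: P = 2*H + 4 no longer applies, and P = 6.
V = U^2 + P  [with U=1, P=6]  = 7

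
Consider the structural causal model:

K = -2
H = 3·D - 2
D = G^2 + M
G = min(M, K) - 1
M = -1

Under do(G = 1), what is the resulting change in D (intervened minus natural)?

-8

The intervention breaks the incoming arrows to G: G = min(M, K) - 1 no longer applies, and G = 1.
D = G^2 + M  [with G=1, M=-1]  = 0
Without intervention: G = min(M, K) - 1  [with M=-1, K=-2]  = -3; D = G^2 + M  [with G=-3, M=-1]  = 8.
Change = 0 − 8 = -8.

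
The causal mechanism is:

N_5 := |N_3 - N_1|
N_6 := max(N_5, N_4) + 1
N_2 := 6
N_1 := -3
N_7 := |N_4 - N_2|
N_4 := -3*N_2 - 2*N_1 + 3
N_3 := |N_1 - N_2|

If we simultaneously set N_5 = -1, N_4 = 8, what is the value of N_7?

Setting N_5 = -1, N_4 = 8 by intervention discards those variables' equations.
N_7 = |N_4 - N_2|  [with N_4=8, N_2=6]  = 2

2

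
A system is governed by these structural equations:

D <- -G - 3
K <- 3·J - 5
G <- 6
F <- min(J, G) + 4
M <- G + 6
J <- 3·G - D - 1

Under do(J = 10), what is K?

25

The intervention breaks the incoming arrows to J: J <- 3·G - D - 1 no longer applies, and J = 10.
K = 3·J - 5  [with J=10]  = 25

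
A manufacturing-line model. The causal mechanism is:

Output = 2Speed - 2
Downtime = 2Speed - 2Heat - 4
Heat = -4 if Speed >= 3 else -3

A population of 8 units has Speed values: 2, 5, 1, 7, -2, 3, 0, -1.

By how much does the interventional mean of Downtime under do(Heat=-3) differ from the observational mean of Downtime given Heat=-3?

do(Heat=-3) breaks Heat's dependence on Speed. With Heat=-3 fixed, Downtime across the units is 6, 12, 4, 16, -2, 8, 2, 0, mean 5.75.
E[Downtime|Heat=-3] averages over only the 5 units with Heat=-3 (Speed = 2, 1, -2, 0, -1): Downtime = 6, 4, -2, 2, 0, mean 2.
Difference = 5.75 − 2 = 3.75.

3.75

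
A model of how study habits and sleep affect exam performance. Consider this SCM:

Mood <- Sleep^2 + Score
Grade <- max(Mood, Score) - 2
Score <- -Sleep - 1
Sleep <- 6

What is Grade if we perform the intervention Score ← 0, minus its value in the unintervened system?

Under do(Score=0), the mechanism Score <- -Sleep - 1 is discarded; Score is fixed at 0.
Mood = Sleep^2 + Score  [with Sleep=6, Score=0]  = 36
Grade = max(Mood, Score) - 2  [with Mood=36, Score=0]  = 34
Without intervention: Score = -Sleep - 1  [with Sleep=6]  = -7; Mood = Sleep^2 + Score  [with Sleep=6, Score=-7]  = 29; Grade = max(Mood, Score) - 2  [with Mood=29, Score=-7]  = 27.
Change = 34 − 27 = 7.

7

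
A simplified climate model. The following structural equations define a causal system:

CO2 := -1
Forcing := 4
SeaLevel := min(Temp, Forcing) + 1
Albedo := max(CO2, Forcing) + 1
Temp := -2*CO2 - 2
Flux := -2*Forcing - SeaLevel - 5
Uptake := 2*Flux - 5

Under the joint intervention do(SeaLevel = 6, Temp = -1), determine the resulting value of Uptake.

The joint intervention fixes SeaLevel = 6, Temp = -1, removing each variable's own equation.
Flux = -2*Forcing - SeaLevel - 5  [with Forcing=4, SeaLevel=6]  = -19
Uptake = 2*Flux - 5  [with Flux=-19]  = -43

-43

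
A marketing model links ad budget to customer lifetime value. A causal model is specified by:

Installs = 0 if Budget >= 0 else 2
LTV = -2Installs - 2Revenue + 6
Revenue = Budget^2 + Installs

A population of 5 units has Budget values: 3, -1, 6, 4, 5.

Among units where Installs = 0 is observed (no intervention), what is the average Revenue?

Observing Installs=0 restricts to units where Installs's equation naturally yields 0: Budget ∈ {3, 6, 4, 5}. In that subpopulation Revenue = 9, 36, 16, 25, mean 21.5.

21.5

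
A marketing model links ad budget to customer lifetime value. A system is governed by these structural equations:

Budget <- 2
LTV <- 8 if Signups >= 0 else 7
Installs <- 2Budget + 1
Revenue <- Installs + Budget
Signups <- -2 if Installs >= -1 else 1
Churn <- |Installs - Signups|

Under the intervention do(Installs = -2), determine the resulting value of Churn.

Under do(Installs=-2), the mechanism Installs <- 2Budget + 1 is discarded; Installs is fixed at -2.
Signups = -2 if Installs >= -1 else 1  [with Installs=-2]  = 1
Churn = |Installs - Signups|  [with Installs=-2, Signups=1]  = 3

3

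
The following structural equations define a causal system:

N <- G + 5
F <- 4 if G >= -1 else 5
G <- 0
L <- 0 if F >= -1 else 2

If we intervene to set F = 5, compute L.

0

The intervention breaks the incoming arrows to F: F <- 4 if G >= -1 else 5 no longer applies, and F = 5.
L = 0 if F >= -1 else 2  [with F=5]  = 0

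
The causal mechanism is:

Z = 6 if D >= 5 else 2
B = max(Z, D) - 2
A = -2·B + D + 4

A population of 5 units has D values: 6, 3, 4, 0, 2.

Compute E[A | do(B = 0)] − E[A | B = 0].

2

do(B=0) breaks B's dependence on D. With B=0 fixed, A across the units is 10, 7, 8, 4, 6, mean 7.
Observing B=0 restricts to units where B's equation naturally yields 0: D ∈ {0, 2}. In that subpopulation A = 4, 6, mean 5.
Difference = 7 − 5 = 2.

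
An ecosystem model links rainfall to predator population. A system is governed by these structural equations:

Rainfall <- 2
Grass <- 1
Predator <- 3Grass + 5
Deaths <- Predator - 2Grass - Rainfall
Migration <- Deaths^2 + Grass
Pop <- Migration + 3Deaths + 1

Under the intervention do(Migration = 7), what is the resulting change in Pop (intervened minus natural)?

-10

The intervention breaks the incoming arrows to Migration: Migration <- Deaths^2 + Grass no longer applies, and Migration = 7.
Predator = 3Grass + 5  [with Grass=1]  = 8
Deaths = Predator - 2Grass - Rainfall  [with Predator=8, Grass=1, Rainfall=2]  = 4
Pop = Migration + 3Deaths + 1  [with Migration=7, Deaths=4]  = 20
Without intervention: Predator = 3Grass + 5  [with Grass=1]  = 8; Deaths = Predator - 2Grass - Rainfall  [with Predator=8, Grass=1, Rainfall=2]  = 4; Migration = Deaths^2 + Grass  [with Deaths=4, Grass=1]  = 17; Pop = Migration + 3Deaths + 1  [with Migration=17, Deaths=4]  = 30.
Change = 20 − 30 = -10.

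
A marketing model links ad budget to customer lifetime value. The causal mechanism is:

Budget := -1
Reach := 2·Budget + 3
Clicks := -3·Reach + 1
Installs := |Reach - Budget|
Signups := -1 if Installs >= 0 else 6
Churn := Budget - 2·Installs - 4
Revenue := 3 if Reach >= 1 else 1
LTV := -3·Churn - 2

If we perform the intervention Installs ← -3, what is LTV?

-5

do(Installs=-3) replaces the equation Installs := |Reach - Budget| with the constant Installs = -3.
Churn = Budget - 2·Installs - 4  [with Budget=-1, Installs=-3]  = 1
LTV = -3·Churn - 2  [with Churn=1]  = -5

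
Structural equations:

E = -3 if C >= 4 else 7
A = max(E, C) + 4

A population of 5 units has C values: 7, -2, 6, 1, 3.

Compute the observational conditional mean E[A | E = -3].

10.5

E[A|E=-3] averages over only the 2 units with E=-3 (C = 7, 6): A = 11, 10, mean 10.5.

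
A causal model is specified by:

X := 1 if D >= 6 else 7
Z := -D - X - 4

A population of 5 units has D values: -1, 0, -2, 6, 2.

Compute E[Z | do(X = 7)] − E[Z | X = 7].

-1.25

do(X=7) breaks X's dependence on D. With X=7 fixed, Z across the units is -10, -11, -9, -17, -13, mean -12.
E[Z|X=7] averages over only the 4 units with X=7 (D = -1, 0, -2, 2): Z = -10, -11, -9, -13, mean -10.75.
Difference = -12 − (-10.75) = -1.25.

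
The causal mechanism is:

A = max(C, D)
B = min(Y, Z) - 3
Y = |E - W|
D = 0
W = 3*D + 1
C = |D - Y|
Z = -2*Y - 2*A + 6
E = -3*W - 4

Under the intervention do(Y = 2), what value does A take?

2

Under do(Y=2), the mechanism Y = |E - W| is discarded; Y is fixed at 2.
C = |D - Y|  [with D=0, Y=2]  = 2
A = max(C, D)  [with C=2, D=0]  = 2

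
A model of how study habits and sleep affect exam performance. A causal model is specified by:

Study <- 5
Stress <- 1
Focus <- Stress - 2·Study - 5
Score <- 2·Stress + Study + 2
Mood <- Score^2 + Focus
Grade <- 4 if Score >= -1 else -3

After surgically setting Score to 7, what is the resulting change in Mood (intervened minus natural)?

-32

Intervening sets Score = 7 and removes its equation (Score <- 2·Stress + Study + 2).
Focus = Stress - 2·Study - 5  [with Stress=1, Study=5]  = -14
Mood = Score^2 + Focus  [with Score=7, Focus=-14]  = 35
Without intervention: Focus = Stress - 2·Study - 5  [with Stress=1, Study=5]  = -14; Score = 2·Stress + Study + 2  [with Stress=1, Study=5]  = 9; Mood = Score^2 + Focus  [with Score=9, Focus=-14]  = 67.
Change = 35 − 67 = -32.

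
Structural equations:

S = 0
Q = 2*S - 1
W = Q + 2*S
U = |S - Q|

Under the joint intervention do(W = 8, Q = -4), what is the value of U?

4

The joint intervention fixes W = 8, Q = -4, removing each variable's own equation.
U = |S - Q|  [with S=0, Q=-4]  = 4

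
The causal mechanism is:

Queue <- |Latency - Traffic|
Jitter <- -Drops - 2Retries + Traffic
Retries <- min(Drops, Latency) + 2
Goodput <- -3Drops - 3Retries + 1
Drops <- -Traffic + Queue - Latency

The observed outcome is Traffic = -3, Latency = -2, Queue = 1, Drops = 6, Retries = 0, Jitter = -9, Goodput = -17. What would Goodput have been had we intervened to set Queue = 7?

The intervention breaks the incoming arrows to Queue: Queue <- |Latency - Traffic| no longer applies, and Queue = 7.
Drops = -Traffic + Queue - Latency  [with Traffic=-3, Queue=7, Latency=-2]  = 12
Retries = min(Drops, Latency) + 2  [with Drops=12, Latency=-2]  = 0
Goodput = -3Drops - 3Retries + 1  [with Drops=12, Retries=0]  = -35

-35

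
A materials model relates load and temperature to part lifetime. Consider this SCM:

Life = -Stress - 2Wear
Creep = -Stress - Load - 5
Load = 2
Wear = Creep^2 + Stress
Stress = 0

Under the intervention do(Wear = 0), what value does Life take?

Intervening sets Wear = 0 and removes its equation (Wear = Creep^2 + Stress).
Life = -Stress - 2Wear  [with Stress=0, Wear=0]  = 0

0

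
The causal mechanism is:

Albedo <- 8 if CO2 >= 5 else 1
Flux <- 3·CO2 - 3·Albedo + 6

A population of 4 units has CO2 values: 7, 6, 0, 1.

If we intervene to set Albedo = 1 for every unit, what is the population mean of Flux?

13.5

The intervention sets Albedo=1 in all 4 units regardless of CO2. Recomputing Flux per unit gives 24, 21, 3, 6; average 13.5.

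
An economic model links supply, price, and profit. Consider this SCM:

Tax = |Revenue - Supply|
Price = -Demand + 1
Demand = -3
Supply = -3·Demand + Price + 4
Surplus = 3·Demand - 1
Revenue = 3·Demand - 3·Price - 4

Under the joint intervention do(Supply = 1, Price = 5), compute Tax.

29

Setting Supply = 1, Price = 5 by intervention discards those variables' equations.
Revenue = 3·Demand - 3·Price - 4  [with Demand=-3, Price=5]  = -28
Tax = |Revenue - Supply|  [with Revenue=-28, Supply=1]  = 29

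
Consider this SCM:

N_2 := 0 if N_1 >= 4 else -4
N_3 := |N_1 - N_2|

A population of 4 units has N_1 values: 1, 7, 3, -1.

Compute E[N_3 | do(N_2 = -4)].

Every unit gets N_2=-4 under the intervention. N_3 values become 5, 11, 7, 3; E[N_3|do(N_2=-4)] = 6.5.

6.5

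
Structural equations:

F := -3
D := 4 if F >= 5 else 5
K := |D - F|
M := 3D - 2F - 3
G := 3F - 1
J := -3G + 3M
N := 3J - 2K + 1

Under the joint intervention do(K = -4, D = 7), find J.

Setting K = -4, D = 7 by intervention discards those variables' equations.
M = 3D - 2F - 3  [with D=7, F=-3]  = 24
G = 3F - 1  [with F=-3]  = -10
J = -3G + 3M  [with G=-10, M=24]  = 102

102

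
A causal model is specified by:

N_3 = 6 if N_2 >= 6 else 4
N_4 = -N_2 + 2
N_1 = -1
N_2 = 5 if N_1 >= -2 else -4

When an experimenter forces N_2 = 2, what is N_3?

4

The intervention breaks the incoming arrows to N_2: N_2 = 5 if N_1 >= -2 else -4 no longer applies, and N_2 = 2.
N_3 = 6 if N_2 >= 6 else 4  [with N_2=2]  = 4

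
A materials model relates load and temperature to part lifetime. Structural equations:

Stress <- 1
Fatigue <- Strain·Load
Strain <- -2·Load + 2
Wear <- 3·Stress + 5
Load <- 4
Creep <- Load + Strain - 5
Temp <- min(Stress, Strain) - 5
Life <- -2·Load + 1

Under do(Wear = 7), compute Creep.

do(Wear=7) replaces the equation Wear <- 3·Stress + 5 with the constant Wear = 7.
Since Creep is not a descendant of the intervened variable, it is unaffected.
Strain = -2·Load + 2  [with Load=4]  = -6
Creep = Load + Strain - 5  [with Load=4, Strain=-6]  = -7

-7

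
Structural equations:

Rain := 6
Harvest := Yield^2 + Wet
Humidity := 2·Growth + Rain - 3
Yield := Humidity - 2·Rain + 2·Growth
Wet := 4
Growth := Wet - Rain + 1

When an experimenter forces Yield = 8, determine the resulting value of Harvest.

The intervention breaks the incoming arrows to Yield: Yield := Humidity - 2·Rain + 2·Growth no longer applies, and Yield = 8.
Harvest = Yield^2 + Wet  [with Yield=8, Wet=4]  = 68

68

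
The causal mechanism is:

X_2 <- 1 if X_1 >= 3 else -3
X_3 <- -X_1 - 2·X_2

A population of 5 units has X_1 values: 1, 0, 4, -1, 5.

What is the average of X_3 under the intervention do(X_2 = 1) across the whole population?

Under do(X_2=1), X_2's equation is replaced by X_2=1 for every unit. Per-unit X_3: -3, -2, -6, -1, -7. Mean = -3.8.

-3.8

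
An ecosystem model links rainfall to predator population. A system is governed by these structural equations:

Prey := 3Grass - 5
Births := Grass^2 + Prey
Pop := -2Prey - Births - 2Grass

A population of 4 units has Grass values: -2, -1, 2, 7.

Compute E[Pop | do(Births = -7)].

Under do(Births=-7), Births's equation is replaced by Births=-7 for every unit. Per-unit Pop: 33, 25, 1, -39. Mean = 5.

5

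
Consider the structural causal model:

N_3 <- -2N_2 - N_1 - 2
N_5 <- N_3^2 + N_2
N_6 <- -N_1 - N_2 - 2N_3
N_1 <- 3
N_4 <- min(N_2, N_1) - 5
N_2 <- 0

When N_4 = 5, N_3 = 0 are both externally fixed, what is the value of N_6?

-3

The joint intervention fixes N_4 = 5, N_3 = 0, removing each variable's own equation.
N_6 = -N_1 - N_2 - 2N_3  [with N_1=3, N_2=0, N_3=0]  = -3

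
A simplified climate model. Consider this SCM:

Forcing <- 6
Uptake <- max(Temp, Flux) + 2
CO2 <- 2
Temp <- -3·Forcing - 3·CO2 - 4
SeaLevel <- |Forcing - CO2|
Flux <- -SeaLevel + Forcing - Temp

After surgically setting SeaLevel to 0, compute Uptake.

Under do(SeaLevel=0), the mechanism SeaLevel <- |Forcing - CO2| is discarded; SeaLevel is fixed at 0.
Temp = -3·Forcing - 3·CO2 - 4  [with Forcing=6, CO2=2]  = -28
Flux = -SeaLevel + Forcing - Temp  [with SeaLevel=0, Forcing=6, Temp=-28]  = 34
Uptake = max(Temp, Flux) + 2  [with Temp=-28, Flux=34]  = 36

36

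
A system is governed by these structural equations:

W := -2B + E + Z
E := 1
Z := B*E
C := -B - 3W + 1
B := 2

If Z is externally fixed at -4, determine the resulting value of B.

2

Under do(Z=-4), the mechanism Z := B*E is discarded; Z is fixed at -4.
Since B is not a descendant of the intervened variable, it is unaffected.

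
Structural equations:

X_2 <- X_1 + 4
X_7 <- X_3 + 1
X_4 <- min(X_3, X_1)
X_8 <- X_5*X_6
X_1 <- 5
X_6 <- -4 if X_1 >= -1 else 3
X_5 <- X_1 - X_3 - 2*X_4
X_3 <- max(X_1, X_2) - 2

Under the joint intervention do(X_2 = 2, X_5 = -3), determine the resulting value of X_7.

4

The joint intervention fixes X_2 = 2, X_5 = -3, removing each variable's own equation.
X_3 = max(X_1, X_2) - 2  [with X_1=5, X_2=2]  = 3
X_7 = X_3 + 1  [with X_3=3]  = 4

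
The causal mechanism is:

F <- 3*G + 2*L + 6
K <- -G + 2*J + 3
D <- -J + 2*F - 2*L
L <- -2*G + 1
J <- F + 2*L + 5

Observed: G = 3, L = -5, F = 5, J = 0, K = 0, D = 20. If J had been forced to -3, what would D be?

Under do(J=-3), the mechanism J <- F + 2*L + 5 is discarded; J is fixed at -3.
L = -2*G + 1  [with G=3]  = -5
F = 3*G + 2*L + 6  [with G=3, L=-5]  = 5
D = -J + 2*F - 2*L  [with J=-3, F=5, L=-5]  = 23

23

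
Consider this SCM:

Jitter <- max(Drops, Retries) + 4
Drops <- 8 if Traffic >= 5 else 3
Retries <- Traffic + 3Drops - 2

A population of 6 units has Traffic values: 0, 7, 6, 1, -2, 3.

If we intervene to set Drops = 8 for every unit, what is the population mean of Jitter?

28.5

Under do(Drops=8), Drops's equation is replaced by Drops=8 for every unit. Per-unit Jitter: 26, 33, 32, 27, 24, 29. Mean = 28.5.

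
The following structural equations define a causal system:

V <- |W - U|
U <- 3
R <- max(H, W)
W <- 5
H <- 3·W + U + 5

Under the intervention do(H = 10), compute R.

10

do(H=10) replaces the equation H <- 3·W + U + 5 with the constant H = 10.
R = max(H, W)  [with H=10, W=5]  = 10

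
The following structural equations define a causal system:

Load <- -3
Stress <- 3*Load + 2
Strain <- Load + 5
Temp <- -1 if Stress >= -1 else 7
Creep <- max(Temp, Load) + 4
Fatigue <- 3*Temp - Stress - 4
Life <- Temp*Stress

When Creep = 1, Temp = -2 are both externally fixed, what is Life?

14

Setting Creep = 1, Temp = -2 by intervention discards those variables' equations.
Stress = 3*Load + 2  [with Load=-3]  = -7
Life = Temp*Stress  [with Temp=-2, Stress=-7]  = 14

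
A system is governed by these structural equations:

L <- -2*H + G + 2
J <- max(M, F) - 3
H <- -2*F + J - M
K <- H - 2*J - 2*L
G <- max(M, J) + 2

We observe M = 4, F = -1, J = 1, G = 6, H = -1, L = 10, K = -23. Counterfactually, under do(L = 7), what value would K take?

Intervening sets L = 7 and removes its equation (L <- -2*H + G + 2).
J = max(M, F) - 3  [with M=4, F=-1]  = 1
H = -2*F + J - M  [with F=-1, J=1, M=4]  = -1
K = H - 2*J - 2*L  [with H=-1, J=1, L=7]  = -17

-17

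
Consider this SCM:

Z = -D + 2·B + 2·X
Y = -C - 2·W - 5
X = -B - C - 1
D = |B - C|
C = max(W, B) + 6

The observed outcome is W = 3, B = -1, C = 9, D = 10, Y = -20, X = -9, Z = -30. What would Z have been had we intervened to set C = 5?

The intervention breaks the incoming arrows to C: C = max(W, B) + 6 no longer applies, and C = 5.
D = |B - C|  [with B=-1, C=5]  = 6
X = -B - C - 1  [with B=-1, C=5]  = -5
Z = -D + 2·B + 2·X  [with D=6, B=-1, X=-5]  = -18

-18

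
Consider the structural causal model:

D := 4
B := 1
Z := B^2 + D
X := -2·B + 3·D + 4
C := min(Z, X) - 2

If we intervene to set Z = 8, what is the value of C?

do(Z=8) replaces the equation Z := B^2 + D with the constant Z = 8.
X = -2·B + 3·D + 4  [with B=1, D=4]  = 14
C = min(Z, X) - 2  [with Z=8, X=14]  = 6

6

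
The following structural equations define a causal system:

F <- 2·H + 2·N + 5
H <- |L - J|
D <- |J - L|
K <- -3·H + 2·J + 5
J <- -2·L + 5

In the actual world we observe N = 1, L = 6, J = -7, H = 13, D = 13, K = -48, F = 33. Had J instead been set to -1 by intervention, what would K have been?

-18

The intervention breaks the incoming arrows to J: J <- -2·L + 5 no longer applies, and J = -1.
H = |L - J|  [with L=6, J=-1]  = 7
K = -3·H + 2·J + 5  [with H=7, J=-1]  = -18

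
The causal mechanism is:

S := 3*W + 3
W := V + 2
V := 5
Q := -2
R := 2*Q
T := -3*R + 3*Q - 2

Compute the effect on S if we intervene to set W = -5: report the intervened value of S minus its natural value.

Under do(W=-5), the mechanism W := V + 2 is discarded; W is fixed at -5.
S = 3*W + 3  [with W=-5]  = -12
Without intervention: W = V + 2  [with V=5]  = 7; S = 3*W + 3  [with W=7]  = 24.
Change = -12 − 24 = -36.

-36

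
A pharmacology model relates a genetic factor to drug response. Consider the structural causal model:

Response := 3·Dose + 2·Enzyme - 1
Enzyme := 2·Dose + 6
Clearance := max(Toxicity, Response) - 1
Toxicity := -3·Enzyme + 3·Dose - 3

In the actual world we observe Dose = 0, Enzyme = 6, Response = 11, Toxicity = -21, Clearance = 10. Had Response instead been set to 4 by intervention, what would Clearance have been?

do(Response=4) replaces the equation Response := 3·Dose + 2·Enzyme - 1 with the constant Response = 4.
Enzyme = 2·Dose + 6  [with Dose=0]  = 6
Toxicity = -3·Enzyme + 3·Dose - 3  [with Enzyme=6, Dose=0]  = -21
Clearance = max(Toxicity, Response) - 1  [with Toxicity=-21, Response=4]  = 3

3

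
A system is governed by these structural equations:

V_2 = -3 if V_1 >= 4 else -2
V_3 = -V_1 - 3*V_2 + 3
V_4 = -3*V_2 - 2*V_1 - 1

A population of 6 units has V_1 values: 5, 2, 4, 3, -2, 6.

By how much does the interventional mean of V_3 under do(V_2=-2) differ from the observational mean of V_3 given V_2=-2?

do(V_2=-2) breaks V_2's dependence on V_1. With V_2=-2 fixed, V_3 across the units is 4, 7, 5, 6, 11, 3, mean 6.
Conditioning on V_2=-2 selects the 3 unit(s) with V_1 ∈ {2, 3, -2}. Their V_3 values: 7, 6, 11. Mean = 8.
Difference = 6 − 8 = -2.

-2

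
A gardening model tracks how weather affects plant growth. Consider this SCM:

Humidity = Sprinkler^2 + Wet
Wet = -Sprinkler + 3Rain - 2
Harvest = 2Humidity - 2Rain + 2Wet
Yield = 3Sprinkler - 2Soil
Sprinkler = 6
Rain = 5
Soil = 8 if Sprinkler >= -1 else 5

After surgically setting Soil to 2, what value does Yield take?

14

The intervention breaks the incoming arrows to Soil: Soil = 8 if Sprinkler >= -1 else 5 no longer applies, and Soil = 2.
Yield = 3Sprinkler - 2Soil  [with Sprinkler=6, Soil=2]  = 14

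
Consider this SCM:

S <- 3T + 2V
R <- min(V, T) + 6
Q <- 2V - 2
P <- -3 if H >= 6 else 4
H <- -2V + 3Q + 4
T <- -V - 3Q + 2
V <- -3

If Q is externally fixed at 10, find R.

-19

Under do(Q=10), the mechanism Q <- 2V - 2 is discarded; Q is fixed at 10.
T = -V - 3Q + 2  [with V=-3, Q=10]  = -25
R = min(V, T) + 6  [with V=-3, T=-25]  = -19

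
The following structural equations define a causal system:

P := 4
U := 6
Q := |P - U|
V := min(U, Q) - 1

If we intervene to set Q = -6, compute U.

Under do(Q=-6), the mechanism Q := |P - U| is discarded; Q is fixed at -6.
Since U is not a descendant of the intervened variable, it is unaffected.

6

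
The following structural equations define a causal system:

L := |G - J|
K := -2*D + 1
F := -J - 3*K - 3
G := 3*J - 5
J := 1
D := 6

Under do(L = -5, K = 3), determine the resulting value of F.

Setting L = -5, K = 3 by intervention discards those variables' equations.
F = -J - 3*K - 3  [with J=1, K=3]  = -13

-13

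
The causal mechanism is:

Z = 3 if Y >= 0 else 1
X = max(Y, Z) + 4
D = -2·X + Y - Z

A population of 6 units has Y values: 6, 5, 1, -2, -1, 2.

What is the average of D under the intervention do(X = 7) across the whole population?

-14.5

The intervention sets X=7 in all 6 units regardless of Y. Recomputing D per unit gives -11, -12, -16, -17, -16, -15; average -14.5.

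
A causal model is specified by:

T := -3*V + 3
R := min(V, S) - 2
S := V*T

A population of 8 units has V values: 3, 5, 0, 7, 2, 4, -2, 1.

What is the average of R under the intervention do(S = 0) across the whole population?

-2.25

Every unit gets S=0 under the intervention. R values become -2, -2, -2, -2, -2, -2, -4, -2; E[R|do(S=0)] = -2.25.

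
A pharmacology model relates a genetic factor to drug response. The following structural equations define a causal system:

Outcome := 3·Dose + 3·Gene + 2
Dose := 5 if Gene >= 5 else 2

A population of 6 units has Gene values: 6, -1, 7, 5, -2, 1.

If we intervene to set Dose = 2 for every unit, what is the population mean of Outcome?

The intervention sets Dose=2 in all 6 units regardless of Gene. Recomputing Outcome per unit gives 26, 5, 29, 23, 2, 11; average 16.

16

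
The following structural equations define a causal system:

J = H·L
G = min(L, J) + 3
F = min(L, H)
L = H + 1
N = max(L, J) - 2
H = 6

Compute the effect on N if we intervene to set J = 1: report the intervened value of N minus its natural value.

-35

The intervention breaks the incoming arrows to J: J = H·L no longer applies, and J = 1.
L = H + 1  [with H=6]  = 7
N = max(L, J) - 2  [with L=7, J=1]  = 5
Without intervention: L = H + 1  [with H=6]  = 7; J = H·L  [with H=6, L=7]  = 42; N = max(L, J) - 2  [with L=7, J=42]  = 40.
Change = 5 − 40 = -35.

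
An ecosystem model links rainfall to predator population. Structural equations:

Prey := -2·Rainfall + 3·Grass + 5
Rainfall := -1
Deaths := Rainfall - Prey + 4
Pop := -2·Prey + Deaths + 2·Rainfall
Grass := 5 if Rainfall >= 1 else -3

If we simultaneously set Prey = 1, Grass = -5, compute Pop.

-2

Setting Prey = 1, Grass = -5 by intervention discards those variables' equations.
Deaths = Rainfall - Prey + 4  [with Rainfall=-1, Prey=1]  = 2
Pop = -2·Prey + Deaths + 2·Rainfall  [with Prey=1, Deaths=2, Rainfall=-1]  = -2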